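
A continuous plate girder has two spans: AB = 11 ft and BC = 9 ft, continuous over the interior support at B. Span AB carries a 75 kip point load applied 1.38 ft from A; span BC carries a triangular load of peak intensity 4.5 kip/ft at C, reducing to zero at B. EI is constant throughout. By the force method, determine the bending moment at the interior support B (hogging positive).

Take M_B as the redundant. Released structure: two simple spans AB and BC with a hinge at B.
End slopes at the hinge B, treating each span as simply supported:
  span AB: point load 75 at a = 1.38: Pab(L + a)/(6LEI) = 186.8/EI
  span BC: triangular load, peak 4.5: 7w₀L³/(360EI) = 63.79/EI
  relative rotation θ_0 = (186.8 + 63.79)/EI = 250.6/EI
A unit hogging moment at B produces rotation L₁/(3EI) + L₂/(3EI) = 6.667/EI.
Slope continuity at B: θ_0 = M_B·6.667/EI, so M_B = 250.6/6.667 = 37.58 kip·ft (hogging).

M_B = 37.58 kip·ft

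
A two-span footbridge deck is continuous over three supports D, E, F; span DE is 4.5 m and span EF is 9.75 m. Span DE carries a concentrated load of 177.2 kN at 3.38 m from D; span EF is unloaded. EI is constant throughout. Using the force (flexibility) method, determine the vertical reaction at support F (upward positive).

R_F = -4.227 kN

Insert a hinge at E; M_E is the redundant, and each span becomes simply supported.
End slopes at the hinge E, treating each span as simply supported:
  span DE: point load 177.2 at a = 3.38: Pab(L + a)/(6LEI) = 195.8/EI
  relative rotation θ_0 = (195.8 + 0)/EI = 195.8/EI
A unit hogging moment at E produces rotation L₁/(3EI) + L₂/(3EI) = 4.75/EI.
Compatibility: M_E·(L₁+L₂)/(3EI) = θ_0, giving M_E = 41.22 kN·m (hogging).
Span EF, ΣM about F: R_E^{EF}·9.75 = 0 + 41.22, so R_E^{EF} = 4.227 kN and R_F = 0 − 4.227 = -4.227 kN.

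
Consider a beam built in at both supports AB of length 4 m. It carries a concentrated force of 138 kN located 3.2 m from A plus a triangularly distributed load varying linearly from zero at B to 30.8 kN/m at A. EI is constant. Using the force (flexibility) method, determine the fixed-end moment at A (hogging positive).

M_A = 42.3 kN·m

Take the two fixed-end moments M_A, M_B as redundants; the released structure is the simple span AB.
On the primary (simply-supported) span, the end slopes from the loading are:
  at A: point load 138 at a = 3.2: Pab(L + b)/(6LEI) = 70.66/EI
  at B: point load 138 at a = 3.2: Pab(L + a)/(6LEI) = 106/EI
  at A: triangular load, peak 30.8: w₀L³/(45EI) = 43.8/EI
  at B: triangular load, peak 30.8: 7w₀L³/(360EI) = 38.33/EI
  θ_A0 = 114.5/EI,  θ_B0 = 144.3/EI
Flexibility coefficients: a unit moment at one end gives L/(3EI) there and L/(6EI) at the far end, so f₁₁ = f₂₂ = 1.333/EI and f₁₂ = f₂₁ = 0.6667/EI.
Compatibility — zero rotation at each built-in end:
  1.333 M_A + 0.6667 M_B = 114.5
  0.6667 M_A + 1.333 M_B = 144.3
Solving the pair gives M_A = 42.3 kN·m and M_B = 87.08 kN·m (hogging).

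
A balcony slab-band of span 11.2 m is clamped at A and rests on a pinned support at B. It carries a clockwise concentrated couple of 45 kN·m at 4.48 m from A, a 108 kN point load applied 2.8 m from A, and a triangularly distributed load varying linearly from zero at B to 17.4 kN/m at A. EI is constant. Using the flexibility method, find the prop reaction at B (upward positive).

R_B = 32.63 kN

Choose R_B as the redundant. The primary structure is the cantilever fixed at A.
Deflection at B on the released cantilever, summing each load's contribution:
  clockwise couple 45 at a = 4.48: M₀a(2L − a)/(2EI) = 1806/EI
  point load 108 at a = 2.8: Pa²(3L − a)/(6EI) = 4346/EI
  triangular load, peak 17.4 at the fixed end: w₀L⁴/(30EI) = 9126/EI
  δ_0 = 15279/EI
Tip deflection under a unit load at B: L³/(3EI) = 468.3/EI.
Compatibility at B: δ_0 − R_B·δ_{BB} = 0, so R_B = 15279/468.3 = 32.63 kN.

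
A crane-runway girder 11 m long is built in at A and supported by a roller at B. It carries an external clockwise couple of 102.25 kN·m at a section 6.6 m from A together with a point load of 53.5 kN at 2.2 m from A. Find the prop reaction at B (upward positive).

Remove the prop at B; the released (primary) structure is a cantilever built in at A.
Primary-structure tip deflection at B by superposition:
  clockwise couple 102.25 at a = 6.6: M₀a(2L − a)/(2EI) = 5196/EI
  point load 53.5 at a = 2.2: Pa²(3L − a)/(6EI) = 1329/EI
  δ_0 = 6526/EI
Tip deflection under a unit load at B: L³/(3EI) = 443.7/EI.
Compatibility at B: δ_0 − R_B·δ_{BB} = 0, so R_B = 6526/443.7 = 14.71 kN.

R_B = 14.71 kN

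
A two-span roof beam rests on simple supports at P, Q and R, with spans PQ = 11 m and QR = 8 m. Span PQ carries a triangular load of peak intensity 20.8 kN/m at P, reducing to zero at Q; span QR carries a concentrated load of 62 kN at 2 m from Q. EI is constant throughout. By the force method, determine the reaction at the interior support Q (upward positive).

Release continuity at Q by inserting a hinge; the redundant is the internal moment M_Q. The primary structure is two simply-supported spans PQ and QR.
End slopes at the hinge Q, treating each span as simply supported:
  span PQ: triangular load, peak 20.8: 7w₀L³/(360EI) = 538.3/EI
  span QR: point load 62 at a = 2: Pab(L + b)/(6LEI) = 217/EI
  relative rotation θ_0 = (538.3 + 217)/EI = 755.3/EI
A unit hogging moment at Q produces rotation L₁/(3EI) + L₂/(3EI) = 6.333/EI.
Compatibility: M_Q·(L₁+L₂)/(3EI) = θ_0, giving M_Q = 119.3 kN·m (hogging).
Span PQ, ΣM about P with M_Q applied at Q: R_Q^{PQ}·11 = 419.5 + 119.3, so R_Q^{PQ} = 48.98 kN and R_P = 114.4 − 48.98 = 65.42 kN.
Span QR, ΣM about R: R_Q^{QR}·8 = 372 + 119.3, so R_Q^{QR} = 61.41 kN and R_R = 62 − 61.41 = 0.5925 kN.
R_Q = 48.98 + 61.41 = 110.4 kN.

R_Q = 110.4 kN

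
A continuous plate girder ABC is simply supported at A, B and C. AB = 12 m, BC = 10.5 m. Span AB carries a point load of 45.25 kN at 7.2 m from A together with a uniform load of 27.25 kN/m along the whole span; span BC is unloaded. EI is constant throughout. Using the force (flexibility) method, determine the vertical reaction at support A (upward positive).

R_A = 155.2 kN

Take M_B as the redundant. Released structure: two simple spans AB and BC with a hinge at B.
Rotations at B on the released spans (each span's end-slope, ×1/EI):
  span AB: point load 45.25 at a = 7.2: Pab(L + a)/(6LEI) = 417/EI
  span AB: UDL 27.25: wL³/(24EI) = 1962/EI
  relative rotation θ_0 = (2379 + 0)/EI = 2379/EI
A unit hogging moment at B produces rotation L₁/(3EI) + L₂/(3EI) = 7.5/EI.
Compatibility: M_B·(L₁+L₂)/(3EI) = θ_0, giving M_B = 317.2 kN·m (hogging).
Span AB, ΣM about A with M_B applied at B: R_B^{AB}·12 = 2288 + 317.2, so R_B^{AB} = 217.1 kN and R_A = 372.2 − 217.1 = 155.2 kN.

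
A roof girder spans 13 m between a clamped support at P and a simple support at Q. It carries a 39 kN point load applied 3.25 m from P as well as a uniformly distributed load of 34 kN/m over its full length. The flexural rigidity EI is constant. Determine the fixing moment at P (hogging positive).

M_P = 801.4 kN·m

Remove the prop at Q; the released (primary) structure is a cantilever built in at P.
Free-end deflection of the primary structure under the applied loading (downward +):
  point load 39 at a = 3.25: Pa²(3L − a)/(6EI) = 2454/EI
  UDL 34: wL⁴/(8EI) = 121384/EI
  δ_0 = 123839/EI
Flexibility coefficient — unit upward force at Q: δ_{QQ} = L³/(3EI) = 732.3/EI.
Compatibility at Q: δ_0 − R_Q·δ_{QQ} = 0, so R_Q = 123839/732.3 = 169.1 kN.
Moment equilibrium about P: M_P = Σ(load moments about P) − R_Q·L = 3000 − 169.1×13 = 801.4 kN·m.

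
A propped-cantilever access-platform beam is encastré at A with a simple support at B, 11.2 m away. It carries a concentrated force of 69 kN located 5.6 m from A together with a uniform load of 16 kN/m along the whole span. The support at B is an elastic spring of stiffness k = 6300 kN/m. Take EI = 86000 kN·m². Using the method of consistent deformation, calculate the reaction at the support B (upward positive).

R_B = 86.25 kN

Take the reaction at B as the redundant and release it; the primary structure is a cantilever fixed at A.
Primary-structure tip deflection at B by superposition:
  point load 69 at a = 5.6: Pa²(3L − a)/(6EI) = 10098/EI
  UDL 16: wL⁴/(8EI) = 31470/EI
  δ_0 = 41568/EI
Tip deflection under a unit load at B: L³/(3EI) = 468.3/EI.
With EI = 86000 kN·m²: δ_0 = 0.48335 m and δ_{BB} = 0.005445 m/kN.
Compatibility — the spring shortens by R_B/k under the reaction it provides: δ_0 − R_B·δ_{BB} = R_B/k. With 1/k = 0.000159 m/kN, R_B = δ_0 / (δ_{BB} + 1/k) = 0.48335 / (0.005445 + 0.000159) = 86.25 kN.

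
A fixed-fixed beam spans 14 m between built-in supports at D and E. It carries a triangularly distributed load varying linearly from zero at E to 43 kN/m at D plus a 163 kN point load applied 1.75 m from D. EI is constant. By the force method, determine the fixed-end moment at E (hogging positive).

M_E = 312.1 kN·m

Release both end moments; the primary structure is a simply-supported span DE with redundants M_D and M_E.
Simple-span end rotations at D and E under the given loads:
  at D: triangular load, peak 43: w₀L³/(45EI) = 2622/EI
  at E: triangular load, peak 43: 7w₀L³/(360EI) = 2294/EI
  at D: point load 163 at a = 1.75: Pab(L + b)/(6LEI) = 1092/EI
  at E: point load 163 at a = 1.75: Pab(L + a)/(6LEI) = 655.2/EI
  θ_D0 = 3714/EI,  θ_E0 = 2949/EI
Flexibility coefficients: a unit moment at one end gives L/(3EI) there and L/(6EI) at the far end, so f₁₁ = f₂₂ = 4.667/EI and f₁₂ = f₂₁ = 2.333/EI.
Compatibility — zero rotation at each built-in end:
  4.667 M_D + 2.333 M_E = 3714
  2.333 M_D + 4.667 M_E = 2949
Solving the pair gives M_D = 639.8 kN·m and M_E = 312.1 kN·m (hogging).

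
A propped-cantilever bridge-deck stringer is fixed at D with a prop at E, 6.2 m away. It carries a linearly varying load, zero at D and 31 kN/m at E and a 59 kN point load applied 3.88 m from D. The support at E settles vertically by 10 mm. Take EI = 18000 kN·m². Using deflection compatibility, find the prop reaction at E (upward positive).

Remove the prop at E; the released (primary) structure is a cantilever built in at D.
Free-end deflection of the primary structure under the applied loading (downward +):
  triangular load, peak 31 at the free end: 11w₀L⁴/(120EI) = 4199/EI
  point load 59 at a = 3.88: Pa²(3L − a)/(6EI) = 2179/EI
  δ_0 = 6378/EI
Tip deflection under a unit load at E: L³/(3EI) = 79.44/EI.
With EI = 18000 kN·m²: δ_0 = 0.35433 m and δ_{EE} = 0.004413 m/kN.
Compatibility — the beam at E must follow the support down by 0.01 m: δ_0 − R_E·δ_{EE} = 0.01, so R_E = (0.35433 − 0.01)/0.004413 = 78.02 kN.

R_E = 78.02 kN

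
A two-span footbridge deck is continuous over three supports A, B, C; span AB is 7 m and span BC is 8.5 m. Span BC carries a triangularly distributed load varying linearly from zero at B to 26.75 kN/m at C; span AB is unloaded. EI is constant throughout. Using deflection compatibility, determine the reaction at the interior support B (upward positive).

Release continuity at B by inserting a hinge; the redundant is the internal moment M_B. The primary structure is two simply-supported spans AB and BC.
Rotations at B on the released spans (each span's end-slope, ×1/EI):
  span BC: triangular load, peak 26.75: 7w₀L³/(360EI) = 319.4/EI
  relative rotation θ_0 = (0 + 319.4)/EI = 319.4/EI
A unit hogging moment at B produces rotation L₁/(3EI) + L₂/(3EI) = 5.167/EI.
Slope continuity at B: θ_0 = M_B·5.167/EI, so M_B = 319.4/5.167 = 61.83 kN·m (hogging).
Span AB, ΣM about A with M_B applied at B: R_B^{AB}·7 = 0 + 61.83, so R_B^{AB} = 8.832 kN and R_A = 0 − 8.832 = -8.832 kN.
Span BC, ΣM about C: R_B^{BC}·8.5 = 322.1 + 61.83, so R_B^{BC} = 45.17 kN and R_C = 113.7 − 45.17 = 68.52 kN.
R_B = 8.832 + 45.17 = 54 kN.

R_B = 54 kN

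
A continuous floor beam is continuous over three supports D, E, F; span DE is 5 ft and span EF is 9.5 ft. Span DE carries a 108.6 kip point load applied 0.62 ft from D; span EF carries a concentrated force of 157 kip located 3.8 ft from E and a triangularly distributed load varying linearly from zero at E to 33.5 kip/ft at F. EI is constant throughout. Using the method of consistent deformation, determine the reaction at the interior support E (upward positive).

Release continuity at E by inserting a hinge; the redundant is the internal moment M_E. The primary structure is two simply-supported spans DE and EF.
Discontinuity in slope at E on the released structure — sum the simple-span end rotations:
  span DE: point load 108.6 at a = 0.62: Pab(L + a)/(6LEI) = 55.25/EI
  span EF: point load 157 at a = 3.8: Pab(L + b)/(6LEI) = 906.8/EI
  span EF: triangular load, peak 33.5: 7w₀L³/(360EI) = 558.5/EI
  relative rotation θ_0 = (55.25 + 1465)/EI = 1521/EI
A unit hogging moment at E produces rotation L₁/(3EI) + L₂/(3EI) = 4.833/EI.
Compatibility: M_E·(L₁+L₂)/(3EI) = θ_0, giving M_E = 314.6 kip·ft (hogging).
Span DE, ΣM about D with M_E applied at E: R_E^{DE}·5 = 67.33 + 314.6, so R_E^{DE} = 76.39 kip and R_D = 108.6 − 76.39 = 32.21 kip.
Span EF, ΣM about F: R_E^{EF}·9.5 = 1399 + 314.6, so R_E^{EF} = 180.4 kip and R_F = 316.1 − 180.4 = 135.8 kip.
R_E = 76.39 + 180.4 = 256.7 kip.

R_E = 256.7 kip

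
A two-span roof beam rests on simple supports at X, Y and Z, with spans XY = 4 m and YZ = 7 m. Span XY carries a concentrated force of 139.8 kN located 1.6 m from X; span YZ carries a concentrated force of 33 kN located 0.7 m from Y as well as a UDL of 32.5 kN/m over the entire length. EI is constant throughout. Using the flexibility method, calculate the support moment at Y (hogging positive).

M_Y = 173.4 kN·m

Take M_Y as the redundant. Released structure: two simple spans XY and YZ with a hinge at Y.
End slopes at the hinge Y, treating each span as simply supported:
  span XY: point load 139.8 at a = 1.6: Pab(L + a)/(6LEI) = 125.3/EI
  span YZ: point load 33 at a = 0.7: Pab(L + b)/(6LEI) = 46.08/EI
  span YZ: UDL 32.5: wL³/(24EI) = 464.5/EI
  relative rotation θ_0 = (125.3 + 510.6)/EI = 635.8/EI
A unit hogging moment at Y produces rotation L₁/(3EI) + L₂/(3EI) = 3.667/EI.
Slope continuity at Y: θ_0 = M_Y·3.667/EI, so M_Y = 635.8/3.667 = 173.4 kN·m (hogging).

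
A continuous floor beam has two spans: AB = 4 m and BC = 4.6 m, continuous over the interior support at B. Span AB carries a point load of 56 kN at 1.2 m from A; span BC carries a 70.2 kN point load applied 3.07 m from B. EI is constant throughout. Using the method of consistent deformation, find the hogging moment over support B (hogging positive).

M_B = 39.77 kN·m

Insert a hinge at B; M_B is the redundant, and each span becomes simply supported.
Discontinuity in slope at B on the released structure — sum the simple-span end rotations:
  span AB: point load 56 at a = 1.2: Pab(L + a)/(6LEI) = 40.77/EI
  span BC: point load 70.2 at a = 3.07: Pab(L + b)/(6LEI) = 73.23/EI
  relative rotation θ_0 = (40.77 + 73.23)/EI = 114/EI
A unit hogging moment at B produces rotation L₁/(3EI) + L₂/(3EI) = 2.867/EI.
Compatibility: M_B·(L₁+L₂)/(3EI) = θ_0, giving M_B = 39.77 kN·m (hogging).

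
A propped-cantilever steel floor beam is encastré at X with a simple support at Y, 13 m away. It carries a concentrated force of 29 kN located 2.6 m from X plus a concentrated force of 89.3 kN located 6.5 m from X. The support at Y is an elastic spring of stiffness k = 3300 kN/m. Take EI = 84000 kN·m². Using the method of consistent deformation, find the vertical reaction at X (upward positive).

Release the roller at Y. Primary structure: cantilever fixed at X.
Deflection at Y on the released cantilever, summing each load's contribution:
  point load 29 at a = 2.6: Pa²(3L − a)/(6EI) = 1189/EI
  point load 89.3 at a = 6.5: Pa²(3L − a)/(6EI) = 20437/EI
  δ_0 = 21626/EI
Tip deflection under a unit load at Y: L³/(3EI) = 732.3/EI.
With EI = 84000 kN·m²: δ_0 = 0.25745 m and δ_{YY} = 0.008718 m/kN.
Compatibility — the spring shortens by R_Y/k under the reaction it provides: δ_0 − R_Y·δ_{YY} = R_Y/k. With 1/k = 0.000303 m/kN, R_Y = δ_0 / (δ_{YY} + 1/k) = 0.25745 / (0.008718 + 0.000303) = 28.54 kN.
Vertical equilibrium: R_X = ΣP − R_Y = 118.3 − 28.54 = 89.76 kN.

R_X = 89.76 kN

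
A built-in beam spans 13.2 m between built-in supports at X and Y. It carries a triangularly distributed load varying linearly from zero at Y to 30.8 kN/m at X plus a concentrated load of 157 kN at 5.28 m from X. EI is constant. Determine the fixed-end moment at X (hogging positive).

M_X = 566.8 kN·m

Release both end moments; the primary structure is a simply-supported span XY with redundants M_X and M_Y.
End rotations of the released simple span under the applied load (×1/EI):
  at X: triangular load, peak 30.8: w₀L³/(45EI) = 1574/EI
  at Y: triangular load, peak 30.8: 7w₀L³/(360EI) = 1377/EI
  at X: point load 157 at a = 5.28: Pab(L + b)/(6LEI) = 1751/EI
  at Y: point load 157 at a = 5.28: Pab(L + a)/(6LEI) = 1532/EI
  θ_X0 = 3325/EI,  θ_Y0 = 2909/EI
Flexibility coefficients: a unit moment at one end gives L/(3EI) there and L/(6EI) at the far end, so f₁₁ = f₂₂ = 4.4/EI and f₁₂ = f₂₁ = 2.2/EI.
Compatibility — zero rotation at each built-in end:
  4.4 M_X + 2.2 M_Y = 3325
  2.2 M_X + 4.4 M_Y = 2909
Solving the pair gives M_X = 566.8 kN·m and M_Y = 377.8 kN·m (hogging).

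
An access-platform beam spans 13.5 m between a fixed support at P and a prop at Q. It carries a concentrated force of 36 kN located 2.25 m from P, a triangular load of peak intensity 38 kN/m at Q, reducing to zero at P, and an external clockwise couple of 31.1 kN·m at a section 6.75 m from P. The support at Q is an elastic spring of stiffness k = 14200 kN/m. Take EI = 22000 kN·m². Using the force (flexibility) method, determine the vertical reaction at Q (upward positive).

R_Q = 144.8 kN

Choose R_Q as the redundant. The primary structure is the cantilever fixed at P.
Deflection at Q on the released cantilever, summing each load's contribution:
  point load 36 at a = 2.25: Pa²(3L − a)/(6EI) = 1162/EI
  triangular load, peak 38 at the free end: 11w₀L⁴/(120EI) = 115699/EI
  clockwise couple 31.1 at a = 6.75: M₀a(2L − a)/(2EI) = 2125/EI
  δ_0 = 118986/EI
Tip deflection under a unit load at Q: L³/(3EI) = 820.1/EI.
With EI = 22000 kN·m²: δ_0 = 5.4085 m and δ_{QQ} = 0.037278 m/kN.
Compatibility — the spring shortens by R_Q/k under the reaction it provides: δ_0 − R_Q·δ_{QQ} = R_Q/k. With 1/k = 0.00007 m/kN, R_Q = δ_0 / (δ_{QQ} + 1/k) = 5.4085 / (0.037278 + 0.00007) = 144.8 kN.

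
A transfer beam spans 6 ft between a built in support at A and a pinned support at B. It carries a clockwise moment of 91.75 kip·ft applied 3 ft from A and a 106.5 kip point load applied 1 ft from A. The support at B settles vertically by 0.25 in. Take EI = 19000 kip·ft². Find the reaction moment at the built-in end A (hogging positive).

M_A = 102.9 kip·ft

Remove the prop at B; the released (primary) structure is a cantilever built in at A.
Primary-structure tip deflection at B by superposition:
  clockwise couple 91.75 at a = 3: M₀a(2L − a)/(2EI) = 1239/EI
  point load 106.5 at a = 1: Pa²(3L − a)/(6EI) = 301.8/EI
  δ_0 = 1540/EI
Tip deflection under a unit load at B: L³/(3EI) = 72/EI.
With EI = 19000 kip·ft²: δ_0 = 0.081072 ft and δ_{BB} = 0.003789 ft/kip.
Compatibility — the beam at B must follow the support down by 0.02083 ft: δ_0 − R_B·δ_{BB} = 0.02083, so R_B = (0.081072 − 0.02083)/0.003789 = 15.9 kip.
Moment equilibrium about A: M_A = Σ(load moments about A) − R_B·L = 198.2 − 15.9×6 = 102.9 kip·ft.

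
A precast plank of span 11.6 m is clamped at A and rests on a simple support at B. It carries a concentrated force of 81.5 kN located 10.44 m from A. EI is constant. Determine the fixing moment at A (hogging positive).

Take the reaction at B as the redundant and release it; the primary structure is a cantilever fixed at A.
Deflection at B on the released cantilever, summing each load's contribution:
  point load 81.5 at a = 10.44: Pa²(3L − a)/(6EI) = 36065/EI
Flexibility coefficient — unit upward force at B: δ_{BB} = L³/(3EI) = 520.3/EI.
Compatibility at B: δ_0 − R_B·δ_{BB} = 0, so R_B = 36065/520.3 = 69.32 kN.
Moment equilibrium about A: M_A = Σ(load moments about A) − R_B·L = 850.9 − 69.32×11.6 = 46.8 kN·m.

M_A = 46.8 kN·m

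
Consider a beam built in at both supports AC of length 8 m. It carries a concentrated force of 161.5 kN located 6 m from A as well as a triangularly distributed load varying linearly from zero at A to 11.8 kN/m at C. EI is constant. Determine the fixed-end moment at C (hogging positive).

M_C = 219.4 kN·m

Release both end moments; the primary structure is a simply-supported span AC with redundants M_A and M_C.
End rotations of the released simple span under the applied load (×1/EI):
  at A: point load 161.5 at a = 6: Pab(L + b)/(6LEI) = 403.8/EI
  at C: point load 161.5 at a = 6: Pab(L + a)/(6LEI) = 565.2/EI
  at A: triangular load, peak 11.8: 7w₀L³/(360EI) = 117.5/EI
  at C: triangular load, peak 11.8: w₀L³/(45EI) = 134.3/EI
  θ_A0 = 521.2/EI,  θ_C0 = 699.5/EI
Flexibility coefficients: a unit moment at one end gives L/(3EI) there and L/(6EI) at the far end, so f₁₁ = f₂₂ = 2.667/EI and f₁₂ = f₂₁ = 1.333/EI.
Compatibility — zero rotation at each built-in end:
  2.667 M_A + 1.333 M_C = 521.2
  1.333 M_A + 2.667 M_C = 699.5
Solving the pair gives M_A = 85.74 kN·m and M_C = 219.4 kN·m (hogging).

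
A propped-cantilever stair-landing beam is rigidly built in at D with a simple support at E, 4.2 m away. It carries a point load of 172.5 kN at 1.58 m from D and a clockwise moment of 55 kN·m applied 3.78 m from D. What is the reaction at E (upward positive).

R_E = 51.47 kN

Take the reaction at E as the redundant and release it; the primary structure is a cantilever fixed at D.
Downward deflection at the released point E due to the loads:
  point load 172.5 at a = 1.58: Pa²(3L − a)/(6EI) = 790.9/EI
  clockwise couple 55 at a = 3.78: M₀a(2L − a)/(2EI) = 480.2/EI
  δ_0 = 1271/EI
Flexibility coefficient — unit upward force at E: δ_{EE} = L³/(3EI) = 24.7/EI.
The prop prevents deflection at E: R_E = δ_0/δ_{EE} = 1271/24.7 = 51.47 kN.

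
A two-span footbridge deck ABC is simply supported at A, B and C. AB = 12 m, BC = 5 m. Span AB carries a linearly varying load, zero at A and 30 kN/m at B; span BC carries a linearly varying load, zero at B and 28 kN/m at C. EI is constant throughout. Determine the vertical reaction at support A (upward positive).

R_A = 42.06 kN

Insert a hinge at B; M_B is the redundant, and each span becomes simply supported.
Discontinuity in slope at B on the released structure — sum the simple-span end rotations:
  span AB: triangular load, peak 30: w₀L³/(45EI) = 1152/EI
  span BC: triangular load, peak 28: 7w₀L³/(360EI) = 68.06/EI
  relative rotation θ_0 = (1152 + 68.06)/EI = 1220/EI
A unit hogging moment at B produces rotation L₁/(3EI) + L₂/(3EI) = 5.667/EI.
Compatibility: M_B·(L₁+L₂)/(3EI) = θ_0, giving M_B = 215.3 kN·m (hogging).
Span AB, ΣM about A with M_B applied at B: R_B^{AB}·12 = 1440 + 215.3, so R_B^{AB} = 137.9 kN and R_A = 180 − 137.9 = 42.06 kN.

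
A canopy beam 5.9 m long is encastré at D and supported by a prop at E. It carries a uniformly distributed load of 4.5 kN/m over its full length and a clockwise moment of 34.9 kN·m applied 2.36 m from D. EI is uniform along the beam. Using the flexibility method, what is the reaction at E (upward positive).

Remove the prop at E; the released (primary) structure is a cantilever built in at D.
Downward deflection at the released point E due to the loads:
  UDL 4.5: wL⁴/(8EI) = 681.6/EI
  clockwise couple 34.9 at a = 2.36: M₀a(2L − a)/(2EI) = 388.8/EI
  δ_0 = 1070/EI
Flexibility coefficient — unit upward force at E: δ_{EE} = L³/(3EI) = 68.46/EI.
Compatibility at E: δ_0 − R_E·δ_{EE} = 0, so R_E = 1070/68.46 = 15.63 kN.

R_E = 15.63 kN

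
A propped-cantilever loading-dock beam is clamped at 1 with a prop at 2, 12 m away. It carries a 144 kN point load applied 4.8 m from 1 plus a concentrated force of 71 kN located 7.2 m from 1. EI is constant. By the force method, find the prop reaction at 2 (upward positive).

R_2 = 60.62 kN

Choose R_2 as the redundant. The primary structure is the cantilever fixed at 1.
Downward deflection at the released point 2 due to the loads:
  point load 144 at a = 4.8: Pa²(3L − a)/(6EI) = 17252/EI
  point load 71 at a = 7.2: Pa²(3L − a)/(6EI) = 17667/EI
  δ_0 = 34919/EI
Flexibility coefficient — unit upward force at 2: δ_{22} = L³/(3EI) = 576/EI.
Compatibility at 2: δ_0 − R_2·δ_{22} = 0, so R_2 = 34919/576 = 60.62 kN.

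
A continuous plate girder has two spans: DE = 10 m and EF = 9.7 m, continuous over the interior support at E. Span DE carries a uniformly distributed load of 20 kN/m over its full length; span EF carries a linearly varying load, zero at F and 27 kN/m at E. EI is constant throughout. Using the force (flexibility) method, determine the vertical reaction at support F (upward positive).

Take M_E as the redundant. Released structure: two simple spans DE and EF with a hinge at E.
Rotations at E on the released spans (each span's end-slope, ×1/EI):
  span DE: UDL 20: wL³/(24EI) = 833.3/EI
  span EF: triangular load, peak 27: w₀L³/(45EI) = 547.6/EI
  relative rotation θ_0 = (833.3 + 547.6)/EI = 1381/EI
A unit hogging moment at E produces rotation L₁/(3EI) + L₂/(3EI) = 6.567/EI.
Slope continuity at E: θ_0 = M_E·6.567/EI, so M_E = 1381/6.567 = 210.3 kN·m (hogging).
Span EF, ΣM about F: R_E^{EF}·9.7 = 846.8 + 210.3, so R_E^{EF} = 109 kN and R_F = 130.9 − 109 = 21.97 kN.

R_F = 21.97 kN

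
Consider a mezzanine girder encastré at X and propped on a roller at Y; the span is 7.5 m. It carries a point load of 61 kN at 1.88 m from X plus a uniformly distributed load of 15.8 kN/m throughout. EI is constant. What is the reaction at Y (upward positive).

R_Y = 49.71 kN

Take the reaction at Y as the redundant and release it; the primary structure is a cantilever fixed at X.
Deflection at Y on the released cantilever, summing each load's contribution:
  point load 61 at a = 1.88: Pa²(3L − a)/(6EI) = 740.9/EI
  UDL 15.8: wL⁴/(8EI) = 6249/EI
  δ_0 = 6990/EI
Tip deflection under a unit load at Y: L³/(3EI) = 140.6/EI.
Compatibility at Y: δ_0 − R_Y·δ_{YY} = 0, so R_Y = 6990/140.6 = 49.71 kN.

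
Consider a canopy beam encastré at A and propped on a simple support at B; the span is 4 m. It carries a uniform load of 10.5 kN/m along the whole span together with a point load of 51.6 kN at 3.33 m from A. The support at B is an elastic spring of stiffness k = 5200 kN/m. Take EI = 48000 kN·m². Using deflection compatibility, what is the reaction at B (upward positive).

R_B = 38.04 kN

Take the reaction at B as the redundant and release it; the primary structure is a cantilever fixed at A.
Downward deflection at the released point B due to the loads:
  UDL 10.5: wL⁴/(8EI) = 336/EI
  point load 51.6 at a = 3.33: Pa²(3L − a)/(6EI) = 826.8/EI
  δ_0 = 1163/EI
Flexibility coefficient — unit upward force at B: δ_{BB} = L³/(3EI) = 21.33/EI.
With EI = 48000 kN·m²: δ_0 = 0.024225 m and δ_{BB} = 0.000444 m/kN.
Compatibility — the spring shortens by R_B/k under the reaction it provides: δ_0 − R_B·δ_{BB} = R_B/k. With 1/k = 0.000192 m/kN, R_B = δ_0 / (δ_{BB} + 1/k) = 0.024225 / (0.000444 + 0.000192) = 38.04 kN.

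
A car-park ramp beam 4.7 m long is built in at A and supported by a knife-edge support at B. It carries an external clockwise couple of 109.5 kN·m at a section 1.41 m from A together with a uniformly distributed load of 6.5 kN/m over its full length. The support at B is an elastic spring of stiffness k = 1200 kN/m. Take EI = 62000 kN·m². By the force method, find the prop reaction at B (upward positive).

Remove the prop at B; the released (primary) structure is a cantilever built in at A.
Primary-structure tip deflection at B by superposition:
  clockwise couple 109.5 at a = 1.41: M₀a(2L − a)/(2EI) = 616.8/EI
  UDL 6.5: wL⁴/(8EI) = 396.5/EI
  δ_0 = 1013/EI
Flexibility coefficient — unit upward force at B: δ_{BB} = L³/(3EI) = 34.61/EI.
With EI = 62000 kN·m²: δ_0 = 0.016343 m and δ_{BB} = 0.000558 m/kN.
Compatibility — the spring shortens by R_B/k under the reaction it provides: δ_0 − R_B·δ_{BB} = R_B/k. With 1/k = 0.000833 m/kN, R_B = δ_0 / (δ_{BB} + 1/k) = 0.016343 / (0.000558 + 0.000833) = 11.74 kN.

R_B = 11.74 kN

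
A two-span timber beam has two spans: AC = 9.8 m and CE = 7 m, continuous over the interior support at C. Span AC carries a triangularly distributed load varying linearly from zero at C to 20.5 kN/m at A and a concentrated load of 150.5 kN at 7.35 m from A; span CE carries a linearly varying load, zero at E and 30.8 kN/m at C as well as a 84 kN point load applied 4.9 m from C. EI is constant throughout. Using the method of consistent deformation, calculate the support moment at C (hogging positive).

Release continuity at C by inserting a hinge; the redundant is the internal moment M_C. The primary structure is two simply-supported spans AC and CE.
End slopes at the hinge C, treating each span as simply supported:
  span AC: triangular load, peak 20.5: 7w₀L³/(360EI) = 375.2/EI
  span AC: point load 150.5 at a = 7.35: Pab(L + a)/(6LEI) = 790.5/EI
  span CE: triangular load, peak 30.8: w₀L³/(45EI) = 234.8/EI
  span CE: point load 84 at a = 4.9: Pab(L + b)/(6LEI) = 187.3/EI
  relative rotation θ_0 = (1166 + 422)/EI = 1588/EI
A unit hogging moment at C produces rotation L₁/(3EI) + L₂/(3EI) = 5.6/EI.
Slope continuity at C: θ_0 = M_C·5.6/EI, so M_C = 1588/5.6 = 283.5 kN·m (hogging).

M_C = 283.5 kN·m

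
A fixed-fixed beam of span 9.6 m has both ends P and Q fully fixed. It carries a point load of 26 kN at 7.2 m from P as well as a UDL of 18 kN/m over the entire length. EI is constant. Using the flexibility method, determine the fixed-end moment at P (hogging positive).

Release both end moments; the primary structure is a simply-supported span PQ with redundants M_P and M_Q.
End rotations of the released simple span under the applied load (×1/EI):
  at P: point load 26 at a = 7.2: Pab(L + b)/(6LEI) = 93.6/EI
  at Q: point load 26 at a = 7.2: Pab(L + a)/(6LEI) = 131/EI
  at P: UDL 18: wL³/(24EI) = 663.6/EI
  at Q: UDL 18: wL³/(24EI) = 663.6/EI
  θ_P0 = 757.2/EI,  θ_Q0 = 794.6/EI
Flexibility coefficients: a unit moment at one end gives L/(3EI) there and L/(6EI) at the far end, so f₁₁ = f₂₂ = 3.2/EI and f₁₂ = f₂₁ = 1.6/EI.
Compatibility — zero rotation at each built-in end:
  3.2 M_P + 1.6 M_Q = 757.2
  1.6 M_P + 3.2 M_Q = 794.6
Solving the pair gives M_P = 149.9 kN·m and M_Q = 173.3 kN·m (hogging).

M_P = 149.9 kN·m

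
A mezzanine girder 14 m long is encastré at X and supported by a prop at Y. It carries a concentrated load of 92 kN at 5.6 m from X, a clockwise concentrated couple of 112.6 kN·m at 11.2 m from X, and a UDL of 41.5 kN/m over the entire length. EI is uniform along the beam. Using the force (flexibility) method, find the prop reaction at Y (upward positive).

Release the roller at Y. Primary structure: cantilever fixed at X.
Primary-structure tip deflection at Y by superposition:
  point load 92 at a = 5.6: Pa²(3L − a)/(6EI) = 17503/EI
  clockwise couple 112.6 at a = 11.2: M₀a(2L − a)/(2EI) = 10593/EI
  UDL 41.5: wL⁴/(8EI) = 199283/EI
  δ_0 = 227379/EI
Flexibility coefficient — unit upward force at Y: δ_{YY} = L³/(3EI) = 914.7/EI.
Compatibility at Y: δ_0 − R_Y·δ_{YY} = 0, so R_Y = 227379/914.7 = 248.6 kN.

R_Y = 248.6 kN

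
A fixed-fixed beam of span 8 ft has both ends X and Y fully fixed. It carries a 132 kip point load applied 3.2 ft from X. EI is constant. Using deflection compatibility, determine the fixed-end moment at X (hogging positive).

Take the two fixed-end moments M_X, M_Y as redundants; the released structure is the simple span XY.
On the primary (simply-supported) span, the end slopes from the loading are:
  at X: point load 132 at a = 3.2: Pab(L + b)/(6LEI) = 540.7/EI
  at Y: point load 132 at a = 3.2: Pab(L + a)/(6LEI) = 473.1/EI
  θ_X0 = 540.7/EI,  θ_Y0 = 473.1/EI
Flexibility coefficients: a unit moment at one end gives L/(3EI) there and L/(6EI) at the far end, so f₁₁ = f₂₂ = 2.667/EI and f₁₂ = f₂₁ = 1.333/EI.
Compatibility — zero rotation at each built-in end:
  2.667 M_X + 1.333 M_Y = 540.7
  1.333 M_X + 2.667 M_Y = 473.1
Solving the pair gives M_X = 152.1 kip·ft and M_Y = 101.4 kip·ft (hogging).

M_X = 152.1 kip·ft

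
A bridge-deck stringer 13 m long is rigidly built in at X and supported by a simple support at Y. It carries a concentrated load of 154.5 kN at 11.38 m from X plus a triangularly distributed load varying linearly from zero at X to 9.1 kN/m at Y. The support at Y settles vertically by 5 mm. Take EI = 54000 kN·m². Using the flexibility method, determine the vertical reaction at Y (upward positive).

Remove the prop at Y; the released (primary) structure is a cantilever built in at X.
Primary-structure tip deflection at Y by superposition:
  point load 154.5 at a = 11.38: Pa²(3L − a)/(6EI) = 92105/EI
  triangular load, peak 9.1 at the free end: 11w₀L⁴/(120EI) = 23825/EI
  δ_0 = 115930/EI
Flexibility coefficient — unit upward force at Y: δ_{YY} = L³/(3EI) = 732.3/EI.
With EI = 54000 kN·m²: δ_0 = 2.1469 m and δ_{YY} = 0.013562 m/kN.
Compatibility — the beam at Y must follow the support down by 0.005 m: δ_0 − R_Y·δ_{YY} = 0.005, so R_Y = (2.1469 − 0.005)/0.013562 = 157.9 kN.

R_Y = 157.9 kN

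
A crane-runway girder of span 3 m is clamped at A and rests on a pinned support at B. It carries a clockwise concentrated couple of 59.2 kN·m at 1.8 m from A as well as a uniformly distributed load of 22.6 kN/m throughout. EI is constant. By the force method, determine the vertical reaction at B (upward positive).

R_B = 50.29 kN

Choose R_B as the redundant. The primary structure is the cantilever fixed at A.
Free-end deflection of the primary structure under the applied loading (downward +):
  clockwise couple 59.2 at a = 1.8: M₀a(2L − a)/(2EI) = 223.8/EI
  UDL 22.6: wL⁴/(8EI) = 228.8/EI
  δ_0 = 452.6/EI
Flexibility coefficient — unit upward force at B: δ_{BB} = L³/(3EI) = 9/EI.
Compatibility at B: δ_0 − R_B·δ_{BB} = 0, so R_B = 452.6/9 = 50.29 kN.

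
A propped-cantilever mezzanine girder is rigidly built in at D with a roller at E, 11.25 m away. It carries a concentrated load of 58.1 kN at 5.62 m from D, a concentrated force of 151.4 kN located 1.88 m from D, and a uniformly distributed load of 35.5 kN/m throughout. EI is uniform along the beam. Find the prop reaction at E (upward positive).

R_E = 173.9 kN

Choose R_E as the redundant. The primary structure is the cantilever fixed at D.
Downward deflection at the released point E due to the loads:
  point load 58.1 at a = 5.62: Pa²(3L − a)/(6EI) = 8603/EI
  point load 151.4 at a = 1.88: Pa²(3L − a)/(6EI) = 2842/EI
  UDL 35.5: wL⁴/(8EI) = 71080/EI
  δ_0 = 82526/EI
Flexibility coefficient — unit upward force at E: δ_{EE} = L³/(3EI) = 474.6/EI.
The prop prevents deflection at E: R_E = δ_0/δ_{EE} = 82526/474.6 = 173.9 kN.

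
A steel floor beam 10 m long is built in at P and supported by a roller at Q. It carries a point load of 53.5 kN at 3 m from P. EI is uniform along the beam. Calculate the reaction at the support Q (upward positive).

R_Q = 6.5 kN

Choose R_Q as the redundant. The primary structure is the cantilever fixed at P.
Primary-structure tip deflection at Q by superposition:
  point load 53.5 at a = 3: Pa²(3L − a)/(6EI) = 2167/EI
Tip deflection under a unit load at Q: L³/(3EI) = 333.3/EI.
The prop prevents deflection at Q: R_Q = δ_0/δ_{QQ} = 2167/333.3 = 6.5 kN.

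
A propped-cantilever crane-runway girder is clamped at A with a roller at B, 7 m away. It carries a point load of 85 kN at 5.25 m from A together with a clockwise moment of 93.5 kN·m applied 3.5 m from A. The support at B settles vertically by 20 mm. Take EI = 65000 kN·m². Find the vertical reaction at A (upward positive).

Choose R_B as the redundant. The primary structure is the cantilever fixed at A.
Deflection at B on the released cantilever, summing each load's contribution:
  point load 85 at a = 5.25: Pa²(3L − a)/(6EI) = 6150/EI
  clockwise couple 93.5 at a = 3.5: M₀a(2L − a)/(2EI) = 1718/EI
  δ_0 = 7868/EI
Tip deflection under a unit load at B: L³/(3EI) = 114.3/EI.
With EI = 65000 kN·m²: δ_0 = 0.12105 m and δ_{BB} = 0.001759 m/kN.
Compatibility — the beam at B must follow the support down by 0.02 m: δ_0 − R_B·δ_{BB} = 0.02, so R_B = (0.12105 − 0.02)/0.001759 = 57.45 kN.
Vertical equilibrium: R_A = ΣP − R_B = 85 − 57.45 = 27.55 kN.

R_A = 27.55 kN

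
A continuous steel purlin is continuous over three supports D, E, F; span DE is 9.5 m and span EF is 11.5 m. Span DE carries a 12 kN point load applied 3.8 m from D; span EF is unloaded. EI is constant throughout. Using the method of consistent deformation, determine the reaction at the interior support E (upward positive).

R_E = 6.465 kN

Insert a hinge at E; M_E is the redundant, and each span becomes simply supported.
End slopes at the hinge E, treating each span as simply supported:
  span DE: point load 12 at a = 3.8: Pab(L + a)/(6LEI) = 60.65/EI
  relative rotation θ_0 = (60.65 + 0)/EI = 60.65/EI
A unit hogging moment at E produces rotation L₁/(3EI) + L₂/(3EI) = 7/EI.
Slope continuity at E: θ_0 = M_E·7/EI, so M_E = 60.65/7 = 8.664 kN·m (hogging).
Span DE, ΣM about D with M_E applied at E: R_E^{DE}·9.5 = 45.6 + 8.664, so R_E^{DE} = 5.712 kN and R_D = 12 − 5.712 = 6.288 kN.
Span EF, ΣM about F: R_E^{EF}·11.5 = 0 + 8.664, so R_E^{EF} = 0.7534 kN and R_F = 0 − 0.7534 = -0.7534 kN.
R_E = 5.712 + 0.7534 = 6.465 kN.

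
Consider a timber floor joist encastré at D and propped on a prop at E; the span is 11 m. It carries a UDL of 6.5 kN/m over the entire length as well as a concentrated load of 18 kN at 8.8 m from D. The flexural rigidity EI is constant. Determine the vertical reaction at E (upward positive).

R_E = 39.48 kN

Release the roller at E. Primary structure: cantilever fixed at D.
Deflection at E on the released cantilever, summing each load's contribution:
  UDL 6.5: wL⁴/(8EI) = 11896/EI
  point load 18 at a = 8.8: Pa²(3L − a)/(6EI) = 5622/EI
  δ_0 = 17518/EI
Flexibility coefficient — unit upward force at E: δ_{EE} = L³/(3EI) = 443.7/EI.
The prop prevents deflection at E: R_E = δ_0/δ_{EE} = 17518/443.7 = 39.48 kN.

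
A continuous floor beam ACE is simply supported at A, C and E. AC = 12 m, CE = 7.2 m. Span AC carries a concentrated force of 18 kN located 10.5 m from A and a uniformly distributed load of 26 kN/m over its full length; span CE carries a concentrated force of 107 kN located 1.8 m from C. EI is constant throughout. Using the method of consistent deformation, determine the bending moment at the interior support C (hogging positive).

Take M_C as the redundant. Released structure: two simple spans AC and CE with a hinge at C.
Discontinuity in slope at C on the released structure — sum the simple-span end rotations:
  span AC: point load 18 at a = 10.5: Pab(L + a)/(6LEI) = 88.59/EI
  span AC: UDL 26: wL³/(24EI) = 1872/EI
  span CE: point load 107 at a = 1.8: Pab(L + b)/(6LEI) = 303.3/EI
  relative rotation θ_0 = (1961 + 303.3)/EI = 2264/EI
A unit hogging moment at C produces rotation L₁/(3EI) + L₂/(3EI) = 6.4/EI.
Compatibility: M_C·(L₁+L₂)/(3EI) = θ_0, giving M_C = 353.7 kN·m (hogging).

M_C = 353.7 kN·m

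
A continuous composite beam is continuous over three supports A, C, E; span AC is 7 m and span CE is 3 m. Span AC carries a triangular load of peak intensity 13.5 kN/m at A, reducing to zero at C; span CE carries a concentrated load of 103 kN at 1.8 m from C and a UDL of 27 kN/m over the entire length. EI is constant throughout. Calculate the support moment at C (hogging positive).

M_C = 51.7 kN·m

Release continuity at C by inserting a hinge; the redundant is the internal moment M_C. The primary structure is two simply-supported spans AC and CE.
End slopes at the hinge C, treating each span as simply supported:
  span AC: triangular load, peak 13.5: 7w₀L³/(360EI) = 90.04/EI
  span CE: point load 103 at a = 1.8: Pab(L + b)/(6LEI) = 51.91/EI
  span CE: UDL 27: wL³/(24EI) = 30.38/EI
  relative rotation θ_0 = (90.04 + 82.29)/EI = 172.3/EI
A unit hogging moment at C produces rotation L₁/(3EI) + L₂/(3EI) = 3.333/EI.
Compatibility: M_C·(L₁+L₂)/(3EI) = θ_0, giving M_C = 51.7 kN·m (hogging).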